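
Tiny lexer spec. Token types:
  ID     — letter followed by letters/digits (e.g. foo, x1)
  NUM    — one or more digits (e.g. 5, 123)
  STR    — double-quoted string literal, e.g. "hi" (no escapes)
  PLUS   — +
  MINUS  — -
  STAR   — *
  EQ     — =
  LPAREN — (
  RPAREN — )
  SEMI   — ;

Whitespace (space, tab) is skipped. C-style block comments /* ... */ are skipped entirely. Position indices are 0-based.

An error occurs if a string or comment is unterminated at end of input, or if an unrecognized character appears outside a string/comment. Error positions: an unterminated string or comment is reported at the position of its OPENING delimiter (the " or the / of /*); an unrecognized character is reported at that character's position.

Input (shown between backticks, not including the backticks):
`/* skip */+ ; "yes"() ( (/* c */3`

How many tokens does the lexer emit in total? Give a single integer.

pos=0: enter COMMENT mode (saw '/*')
exit COMMENT mode (now at pos=10)
pos=10: emit PLUS '+'
pos=12: emit SEMI ';'
pos=14: enter STRING mode
pos=14: emit STR "yes" (now at pos=19)
pos=19: emit LPAREN '('
pos=20: emit RPAREN ')'
pos=22: emit LPAREN '('
pos=24: emit LPAREN '('
pos=25: enter COMMENT mode (saw '/*')
exit COMMENT mode (now at pos=32)
pos=32: emit NUM '3' (now at pos=33)
DONE. 8 tokens: [PLUS, SEMI, STR, LPAREN, RPAREN, LPAREN, LPAREN, NUM]

Answer: 8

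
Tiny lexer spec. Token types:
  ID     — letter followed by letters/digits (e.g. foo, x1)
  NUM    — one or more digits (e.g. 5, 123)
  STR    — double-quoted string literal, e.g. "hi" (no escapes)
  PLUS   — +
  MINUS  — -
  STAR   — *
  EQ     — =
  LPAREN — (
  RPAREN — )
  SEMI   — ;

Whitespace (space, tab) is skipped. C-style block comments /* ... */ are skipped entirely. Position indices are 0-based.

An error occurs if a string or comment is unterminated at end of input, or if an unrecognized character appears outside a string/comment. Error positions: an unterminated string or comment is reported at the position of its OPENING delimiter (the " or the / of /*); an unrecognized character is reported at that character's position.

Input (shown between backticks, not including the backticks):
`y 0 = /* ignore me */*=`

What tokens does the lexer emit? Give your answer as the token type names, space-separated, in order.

Answer: ID NUM EQ STAR EQ

Derivation:
pos=0: emit ID 'y' (now at pos=1)
pos=2: emit NUM '0' (now at pos=3)
pos=4: emit EQ '='
pos=6: enter COMMENT mode (saw '/*')
exit COMMENT mode (now at pos=21)
pos=21: emit STAR '*'
pos=22: emit EQ '='
DONE. 5 tokens: [ID, NUM, EQ, STAR, EQ]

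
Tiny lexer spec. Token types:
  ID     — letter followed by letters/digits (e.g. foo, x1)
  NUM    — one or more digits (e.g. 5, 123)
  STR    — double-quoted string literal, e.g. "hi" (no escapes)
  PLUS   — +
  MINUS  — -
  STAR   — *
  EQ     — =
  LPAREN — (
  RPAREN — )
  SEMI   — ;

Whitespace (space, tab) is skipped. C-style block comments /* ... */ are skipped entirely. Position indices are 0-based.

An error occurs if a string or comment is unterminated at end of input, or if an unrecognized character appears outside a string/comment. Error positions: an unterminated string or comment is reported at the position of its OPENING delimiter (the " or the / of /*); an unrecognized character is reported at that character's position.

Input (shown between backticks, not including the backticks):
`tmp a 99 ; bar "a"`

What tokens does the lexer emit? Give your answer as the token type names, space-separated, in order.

Answer: ID ID NUM SEMI ID STR

Derivation:
pos=0: emit ID 'tmp' (now at pos=3)
pos=4: emit ID 'a' (now at pos=5)
pos=6: emit NUM '99' (now at pos=8)
pos=9: emit SEMI ';'
pos=11: emit ID 'bar' (now at pos=14)
pos=15: enter STRING mode
pos=15: emit STR "a" (now at pos=18)
DONE. 6 tokens: [ID, ID, NUM, SEMI, ID, STR]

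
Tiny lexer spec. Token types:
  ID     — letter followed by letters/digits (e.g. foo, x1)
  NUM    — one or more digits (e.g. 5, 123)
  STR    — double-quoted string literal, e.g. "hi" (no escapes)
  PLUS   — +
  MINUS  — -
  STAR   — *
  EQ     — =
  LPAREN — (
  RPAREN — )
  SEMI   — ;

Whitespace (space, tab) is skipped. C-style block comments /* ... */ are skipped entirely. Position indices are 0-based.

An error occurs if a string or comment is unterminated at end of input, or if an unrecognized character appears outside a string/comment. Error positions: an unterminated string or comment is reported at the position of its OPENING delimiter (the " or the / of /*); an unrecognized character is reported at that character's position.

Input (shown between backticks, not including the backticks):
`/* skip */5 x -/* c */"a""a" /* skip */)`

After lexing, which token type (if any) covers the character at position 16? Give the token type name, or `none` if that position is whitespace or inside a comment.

pos=0: enter COMMENT mode (saw '/*')
exit COMMENT mode (now at pos=10)
pos=10: emit NUM '5' (now at pos=11)
pos=12: emit ID 'x' (now at pos=13)
pos=14: emit MINUS '-'
pos=15: enter COMMENT mode (saw '/*')
exit COMMENT mode (now at pos=22)
pos=22: enter STRING mode
pos=22: emit STR "a" (now at pos=25)
pos=25: enter STRING mode
pos=25: emit STR "a" (now at pos=28)
pos=29: enter COMMENT mode (saw '/*')
exit COMMENT mode (now at pos=39)
pos=39: emit RPAREN ')'
DONE. 6 tokens: [NUM, ID, MINUS, STR, STR, RPAREN]
Position 16: char is '*' -> none

Answer: none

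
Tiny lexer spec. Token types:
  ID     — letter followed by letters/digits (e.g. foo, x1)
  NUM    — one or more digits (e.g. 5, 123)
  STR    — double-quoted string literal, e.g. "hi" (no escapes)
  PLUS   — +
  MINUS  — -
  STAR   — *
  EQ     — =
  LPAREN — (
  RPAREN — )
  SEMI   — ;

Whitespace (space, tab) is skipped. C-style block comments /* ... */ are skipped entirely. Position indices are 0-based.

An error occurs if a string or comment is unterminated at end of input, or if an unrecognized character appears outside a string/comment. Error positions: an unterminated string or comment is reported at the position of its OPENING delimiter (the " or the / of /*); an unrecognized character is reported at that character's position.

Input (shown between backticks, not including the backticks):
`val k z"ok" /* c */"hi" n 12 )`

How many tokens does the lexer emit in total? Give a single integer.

Answer: 8

Derivation:
pos=0: emit ID 'val' (now at pos=3)
pos=4: emit ID 'k' (now at pos=5)
pos=6: emit ID 'z' (now at pos=7)
pos=7: enter STRING mode
pos=7: emit STR "ok" (now at pos=11)
pos=12: enter COMMENT mode (saw '/*')
exit COMMENT mode (now at pos=19)
pos=19: enter STRING mode
pos=19: emit STR "hi" (now at pos=23)
pos=24: emit ID 'n' (now at pos=25)
pos=26: emit NUM '12' (now at pos=28)
pos=29: emit RPAREN ')'
DONE. 8 tokens: [ID, ID, ID, STR, STR, ID, NUM, RPAREN]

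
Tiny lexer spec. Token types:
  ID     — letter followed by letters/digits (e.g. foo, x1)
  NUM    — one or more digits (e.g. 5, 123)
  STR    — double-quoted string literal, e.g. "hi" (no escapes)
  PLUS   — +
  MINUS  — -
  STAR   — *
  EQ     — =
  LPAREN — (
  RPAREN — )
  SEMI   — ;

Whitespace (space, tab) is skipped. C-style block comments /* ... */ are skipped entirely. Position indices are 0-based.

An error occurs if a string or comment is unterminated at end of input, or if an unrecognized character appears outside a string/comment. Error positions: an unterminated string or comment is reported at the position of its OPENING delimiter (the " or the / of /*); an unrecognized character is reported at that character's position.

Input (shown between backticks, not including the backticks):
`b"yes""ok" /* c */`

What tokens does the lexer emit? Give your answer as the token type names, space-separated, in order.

Answer: ID STR STR

Derivation:
pos=0: emit ID 'b' (now at pos=1)
pos=1: enter STRING mode
pos=1: emit STR "yes" (now at pos=6)
pos=6: enter STRING mode
pos=6: emit STR "ok" (now at pos=10)
pos=11: enter COMMENT mode (saw '/*')
exit COMMENT mode (now at pos=18)
DONE. 3 tokens: [ID, STR, STR]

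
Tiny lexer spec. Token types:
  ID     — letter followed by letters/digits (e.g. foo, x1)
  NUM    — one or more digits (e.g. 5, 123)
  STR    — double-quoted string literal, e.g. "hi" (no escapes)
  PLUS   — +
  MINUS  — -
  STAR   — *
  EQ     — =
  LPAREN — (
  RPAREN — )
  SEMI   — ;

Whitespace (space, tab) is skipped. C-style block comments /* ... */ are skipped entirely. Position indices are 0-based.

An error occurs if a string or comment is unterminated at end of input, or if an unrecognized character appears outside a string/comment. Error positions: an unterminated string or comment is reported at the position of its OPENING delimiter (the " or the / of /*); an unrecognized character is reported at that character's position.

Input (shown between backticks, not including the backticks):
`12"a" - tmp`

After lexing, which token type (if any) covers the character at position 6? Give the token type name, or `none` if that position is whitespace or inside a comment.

pos=0: emit NUM '12' (now at pos=2)
pos=2: enter STRING mode
pos=2: emit STR "a" (now at pos=5)
pos=6: emit MINUS '-'
pos=8: emit ID 'tmp' (now at pos=11)
DONE. 4 tokens: [NUM, STR, MINUS, ID]
Position 6: char is '-' -> MINUS

Answer: MINUS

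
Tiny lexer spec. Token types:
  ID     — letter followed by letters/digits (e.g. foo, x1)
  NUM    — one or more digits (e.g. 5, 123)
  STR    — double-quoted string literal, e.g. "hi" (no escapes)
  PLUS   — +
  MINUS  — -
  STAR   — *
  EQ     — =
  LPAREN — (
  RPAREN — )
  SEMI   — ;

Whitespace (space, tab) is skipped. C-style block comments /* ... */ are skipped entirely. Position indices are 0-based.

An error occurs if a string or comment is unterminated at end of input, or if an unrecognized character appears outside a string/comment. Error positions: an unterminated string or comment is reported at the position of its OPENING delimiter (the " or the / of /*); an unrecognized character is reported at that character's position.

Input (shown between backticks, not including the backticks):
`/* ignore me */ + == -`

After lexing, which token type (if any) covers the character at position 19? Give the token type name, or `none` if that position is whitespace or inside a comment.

pos=0: enter COMMENT mode (saw '/*')
exit COMMENT mode (now at pos=15)
pos=16: emit PLUS '+'
pos=18: emit EQ '='
pos=19: emit EQ '='
pos=21: emit MINUS '-'
DONE. 4 tokens: [PLUS, EQ, EQ, MINUS]
Position 19: char is '=' -> EQ

Answer: EQ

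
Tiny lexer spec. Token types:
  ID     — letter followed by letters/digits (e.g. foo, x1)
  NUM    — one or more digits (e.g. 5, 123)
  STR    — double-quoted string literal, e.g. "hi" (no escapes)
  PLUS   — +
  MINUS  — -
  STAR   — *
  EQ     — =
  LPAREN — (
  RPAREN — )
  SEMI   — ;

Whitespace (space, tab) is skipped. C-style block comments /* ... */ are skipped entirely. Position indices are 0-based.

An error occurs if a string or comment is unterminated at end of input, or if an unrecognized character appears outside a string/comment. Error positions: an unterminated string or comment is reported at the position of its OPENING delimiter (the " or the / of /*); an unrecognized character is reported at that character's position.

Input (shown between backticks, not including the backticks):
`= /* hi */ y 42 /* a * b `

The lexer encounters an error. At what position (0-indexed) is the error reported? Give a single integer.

pos=0: emit EQ '='
pos=2: enter COMMENT mode (saw '/*')
exit COMMENT mode (now at pos=10)
pos=11: emit ID 'y' (now at pos=12)
pos=13: emit NUM '42' (now at pos=15)
pos=16: enter COMMENT mode (saw '/*')
pos=16: ERROR — unterminated comment (reached EOF)

Answer: 16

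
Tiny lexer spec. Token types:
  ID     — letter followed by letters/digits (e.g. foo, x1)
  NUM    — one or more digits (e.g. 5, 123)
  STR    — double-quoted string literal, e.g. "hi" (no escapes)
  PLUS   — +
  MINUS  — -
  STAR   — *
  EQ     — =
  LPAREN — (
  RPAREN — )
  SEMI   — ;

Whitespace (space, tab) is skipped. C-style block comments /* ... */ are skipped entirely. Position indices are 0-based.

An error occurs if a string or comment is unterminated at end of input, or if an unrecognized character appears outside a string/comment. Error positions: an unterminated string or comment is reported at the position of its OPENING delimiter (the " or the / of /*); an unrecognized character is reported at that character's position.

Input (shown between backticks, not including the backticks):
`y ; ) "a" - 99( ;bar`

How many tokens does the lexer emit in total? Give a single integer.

pos=0: emit ID 'y' (now at pos=1)
pos=2: emit SEMI ';'
pos=4: emit RPAREN ')'
pos=6: enter STRING mode
pos=6: emit STR "a" (now at pos=9)
pos=10: emit MINUS '-'
pos=12: emit NUM '99' (now at pos=14)
pos=14: emit LPAREN '('
pos=16: emit SEMI ';'
pos=17: emit ID 'bar' (now at pos=20)
DONE. 9 tokens: [ID, SEMI, RPAREN, STR, MINUS, NUM, LPAREN, SEMI, ID]

Answer: 9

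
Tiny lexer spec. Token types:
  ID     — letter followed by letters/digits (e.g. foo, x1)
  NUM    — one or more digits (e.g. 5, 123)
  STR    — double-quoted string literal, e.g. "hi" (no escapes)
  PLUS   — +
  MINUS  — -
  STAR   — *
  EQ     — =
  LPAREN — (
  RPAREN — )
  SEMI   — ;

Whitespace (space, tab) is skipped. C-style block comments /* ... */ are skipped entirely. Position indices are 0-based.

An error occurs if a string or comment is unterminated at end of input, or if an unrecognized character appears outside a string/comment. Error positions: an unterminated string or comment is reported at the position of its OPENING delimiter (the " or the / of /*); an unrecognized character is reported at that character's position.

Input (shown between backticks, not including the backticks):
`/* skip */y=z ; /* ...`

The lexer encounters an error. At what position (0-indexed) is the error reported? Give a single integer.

Answer: 16

Derivation:
pos=0: enter COMMENT mode (saw '/*')
exit COMMENT mode (now at pos=10)
pos=10: emit ID 'y' (now at pos=11)
pos=11: emit EQ '='
pos=12: emit ID 'z' (now at pos=13)
pos=14: emit SEMI ';'
pos=16: enter COMMENT mode (saw '/*')
pos=16: ERROR — unterminated comment (reached EOF)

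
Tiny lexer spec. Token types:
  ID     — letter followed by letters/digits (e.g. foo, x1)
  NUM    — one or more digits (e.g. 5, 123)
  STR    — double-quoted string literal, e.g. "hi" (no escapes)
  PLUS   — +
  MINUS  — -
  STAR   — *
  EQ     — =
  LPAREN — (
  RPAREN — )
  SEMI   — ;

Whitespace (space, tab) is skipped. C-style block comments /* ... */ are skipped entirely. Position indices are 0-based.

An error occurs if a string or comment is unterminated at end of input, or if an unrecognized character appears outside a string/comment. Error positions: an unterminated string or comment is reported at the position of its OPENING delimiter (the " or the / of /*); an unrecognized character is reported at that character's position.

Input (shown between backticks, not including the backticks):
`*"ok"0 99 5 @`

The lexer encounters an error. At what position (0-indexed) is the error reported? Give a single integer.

Answer: 12

Derivation:
pos=0: emit STAR '*'
pos=1: enter STRING mode
pos=1: emit STR "ok" (now at pos=5)
pos=5: emit NUM '0' (now at pos=6)
pos=7: emit NUM '99' (now at pos=9)
pos=10: emit NUM '5' (now at pos=11)
pos=12: ERROR — unrecognized char '@'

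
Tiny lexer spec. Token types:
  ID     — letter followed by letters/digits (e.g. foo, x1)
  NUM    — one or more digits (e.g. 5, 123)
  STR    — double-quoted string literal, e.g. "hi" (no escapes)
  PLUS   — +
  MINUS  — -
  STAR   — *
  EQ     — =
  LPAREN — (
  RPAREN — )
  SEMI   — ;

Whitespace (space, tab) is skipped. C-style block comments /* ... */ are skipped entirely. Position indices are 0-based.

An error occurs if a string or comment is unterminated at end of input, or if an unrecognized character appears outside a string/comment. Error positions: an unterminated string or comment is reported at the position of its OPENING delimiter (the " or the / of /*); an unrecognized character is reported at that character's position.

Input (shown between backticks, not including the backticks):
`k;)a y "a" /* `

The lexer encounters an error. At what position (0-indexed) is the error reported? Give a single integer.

pos=0: emit ID 'k' (now at pos=1)
pos=1: emit SEMI ';'
pos=2: emit RPAREN ')'
pos=3: emit ID 'a' (now at pos=4)
pos=5: emit ID 'y' (now at pos=6)
pos=7: enter STRING mode
pos=7: emit STR "a" (now at pos=10)
pos=11: enter COMMENT mode (saw '/*')
pos=11: ERROR — unterminated comment (reached EOF)

Answer: 11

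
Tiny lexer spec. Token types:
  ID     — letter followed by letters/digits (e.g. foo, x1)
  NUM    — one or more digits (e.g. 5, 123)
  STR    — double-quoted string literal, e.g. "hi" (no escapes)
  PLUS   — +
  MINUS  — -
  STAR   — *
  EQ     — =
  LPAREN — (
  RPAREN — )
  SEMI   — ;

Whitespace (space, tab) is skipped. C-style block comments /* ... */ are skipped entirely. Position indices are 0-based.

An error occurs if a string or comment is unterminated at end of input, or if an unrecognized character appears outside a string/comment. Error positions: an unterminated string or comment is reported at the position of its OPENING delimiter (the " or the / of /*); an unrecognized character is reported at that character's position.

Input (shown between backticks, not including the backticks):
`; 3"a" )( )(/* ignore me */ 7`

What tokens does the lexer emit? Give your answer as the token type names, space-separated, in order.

Answer: SEMI NUM STR RPAREN LPAREN RPAREN LPAREN NUM

Derivation:
pos=0: emit SEMI ';'
pos=2: emit NUM '3' (now at pos=3)
pos=3: enter STRING mode
pos=3: emit STR "a" (now at pos=6)
pos=7: emit RPAREN ')'
pos=8: emit LPAREN '('
pos=10: emit RPAREN ')'
pos=11: emit LPAREN '('
pos=12: enter COMMENT mode (saw '/*')
exit COMMENT mode (now at pos=27)
pos=28: emit NUM '7' (now at pos=29)
DONE. 8 tokens: [SEMI, NUM, STR, RPAREN, LPAREN, RPAREN, LPAREN, NUM]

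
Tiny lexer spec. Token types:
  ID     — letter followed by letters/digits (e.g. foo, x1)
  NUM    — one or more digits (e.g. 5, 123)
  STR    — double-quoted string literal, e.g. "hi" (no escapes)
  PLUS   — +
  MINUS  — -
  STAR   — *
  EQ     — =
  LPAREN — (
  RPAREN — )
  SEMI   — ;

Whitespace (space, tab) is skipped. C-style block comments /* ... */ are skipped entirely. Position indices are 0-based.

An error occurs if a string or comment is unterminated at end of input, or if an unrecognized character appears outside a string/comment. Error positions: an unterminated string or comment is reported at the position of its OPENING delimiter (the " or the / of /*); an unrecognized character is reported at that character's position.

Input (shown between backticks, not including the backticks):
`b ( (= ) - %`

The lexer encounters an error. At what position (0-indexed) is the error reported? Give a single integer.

pos=0: emit ID 'b' (now at pos=1)
pos=2: emit LPAREN '('
pos=4: emit LPAREN '('
pos=5: emit EQ '='
pos=7: emit RPAREN ')'
pos=9: emit MINUS '-'
pos=11: ERROR — unrecognized char '%'

Answer: 11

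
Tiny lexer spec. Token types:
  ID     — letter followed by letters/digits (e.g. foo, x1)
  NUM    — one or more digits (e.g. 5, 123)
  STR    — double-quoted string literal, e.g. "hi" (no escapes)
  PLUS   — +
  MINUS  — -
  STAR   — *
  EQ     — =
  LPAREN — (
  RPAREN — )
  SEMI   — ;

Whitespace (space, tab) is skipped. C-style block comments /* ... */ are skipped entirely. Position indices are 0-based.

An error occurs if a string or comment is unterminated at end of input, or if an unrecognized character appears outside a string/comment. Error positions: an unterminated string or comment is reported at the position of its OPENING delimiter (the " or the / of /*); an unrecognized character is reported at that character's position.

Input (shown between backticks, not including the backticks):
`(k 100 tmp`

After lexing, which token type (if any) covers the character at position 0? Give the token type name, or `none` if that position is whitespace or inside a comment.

pos=0: emit LPAREN '('
pos=1: emit ID 'k' (now at pos=2)
pos=3: emit NUM '100' (now at pos=6)
pos=7: emit ID 'tmp' (now at pos=10)
DONE. 4 tokens: [LPAREN, ID, NUM, ID]
Position 0: char is '(' -> LPAREN

Answer: LPAREN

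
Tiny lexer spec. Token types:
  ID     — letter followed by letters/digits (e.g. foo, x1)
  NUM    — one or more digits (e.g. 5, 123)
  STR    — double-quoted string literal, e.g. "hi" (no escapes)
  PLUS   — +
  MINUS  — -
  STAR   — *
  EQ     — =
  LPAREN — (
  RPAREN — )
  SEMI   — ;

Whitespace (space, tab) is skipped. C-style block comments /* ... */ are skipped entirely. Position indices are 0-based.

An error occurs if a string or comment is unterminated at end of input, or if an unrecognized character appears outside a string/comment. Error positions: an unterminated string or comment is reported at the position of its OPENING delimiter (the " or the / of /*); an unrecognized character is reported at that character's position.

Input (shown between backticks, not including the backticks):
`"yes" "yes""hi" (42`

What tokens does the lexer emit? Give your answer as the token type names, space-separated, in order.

pos=0: enter STRING mode
pos=0: emit STR "yes" (now at pos=5)
pos=6: enter STRING mode
pos=6: emit STR "yes" (now at pos=11)
pos=11: enter STRING mode
pos=11: emit STR "hi" (now at pos=15)
pos=16: emit LPAREN '('
pos=17: emit NUM '42' (now at pos=19)
DONE. 5 tokens: [STR, STR, STR, LPAREN, NUM]

Answer: STR STR STR LPAREN NUM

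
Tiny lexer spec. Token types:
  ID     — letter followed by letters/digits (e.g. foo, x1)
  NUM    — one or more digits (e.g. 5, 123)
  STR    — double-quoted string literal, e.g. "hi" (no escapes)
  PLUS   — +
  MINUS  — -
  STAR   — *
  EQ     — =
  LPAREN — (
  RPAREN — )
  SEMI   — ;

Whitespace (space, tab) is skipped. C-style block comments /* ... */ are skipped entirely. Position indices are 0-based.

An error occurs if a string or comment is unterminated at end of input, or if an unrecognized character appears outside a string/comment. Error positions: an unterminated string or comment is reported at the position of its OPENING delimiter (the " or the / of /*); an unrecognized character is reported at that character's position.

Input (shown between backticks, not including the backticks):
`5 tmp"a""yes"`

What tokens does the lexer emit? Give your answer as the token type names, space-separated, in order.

pos=0: emit NUM '5' (now at pos=1)
pos=2: emit ID 'tmp' (now at pos=5)
pos=5: enter STRING mode
pos=5: emit STR "a" (now at pos=8)
pos=8: enter STRING mode
pos=8: emit STR "yes" (now at pos=13)
DONE. 4 tokens: [NUM, ID, STR, STR]

Answer: NUM ID STR STR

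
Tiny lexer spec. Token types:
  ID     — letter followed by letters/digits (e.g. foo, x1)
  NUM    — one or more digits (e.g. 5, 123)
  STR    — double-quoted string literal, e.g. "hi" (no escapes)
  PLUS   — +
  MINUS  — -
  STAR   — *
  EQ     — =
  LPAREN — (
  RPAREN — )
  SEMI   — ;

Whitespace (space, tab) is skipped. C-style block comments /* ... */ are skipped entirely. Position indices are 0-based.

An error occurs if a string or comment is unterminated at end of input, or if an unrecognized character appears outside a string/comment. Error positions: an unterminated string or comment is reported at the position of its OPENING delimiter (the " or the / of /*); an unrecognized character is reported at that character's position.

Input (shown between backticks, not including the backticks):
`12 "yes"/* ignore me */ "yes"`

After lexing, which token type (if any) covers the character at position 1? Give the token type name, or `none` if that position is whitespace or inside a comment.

Answer: NUM

Derivation:
pos=0: emit NUM '12' (now at pos=2)
pos=3: enter STRING mode
pos=3: emit STR "yes" (now at pos=8)
pos=8: enter COMMENT mode (saw '/*')
exit COMMENT mode (now at pos=23)
pos=24: enter STRING mode
pos=24: emit STR "yes" (now at pos=29)
DONE. 3 tokens: [NUM, STR, STR]
Position 1: char is '2' -> NUM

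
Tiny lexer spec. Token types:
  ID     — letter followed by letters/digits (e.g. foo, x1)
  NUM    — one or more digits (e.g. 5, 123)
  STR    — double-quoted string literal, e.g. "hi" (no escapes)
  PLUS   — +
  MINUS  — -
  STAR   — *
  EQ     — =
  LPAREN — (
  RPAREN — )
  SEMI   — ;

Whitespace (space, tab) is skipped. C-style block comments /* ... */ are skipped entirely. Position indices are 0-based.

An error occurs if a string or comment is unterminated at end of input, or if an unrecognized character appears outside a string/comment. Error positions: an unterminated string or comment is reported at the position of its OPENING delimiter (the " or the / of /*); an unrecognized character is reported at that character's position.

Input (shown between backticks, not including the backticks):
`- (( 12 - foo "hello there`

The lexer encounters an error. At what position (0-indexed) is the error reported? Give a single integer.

Answer: 14

Derivation:
pos=0: emit MINUS '-'
pos=2: emit LPAREN '('
pos=3: emit LPAREN '('
pos=5: emit NUM '12' (now at pos=7)
pos=8: emit MINUS '-'
pos=10: emit ID 'foo' (now at pos=13)
pos=14: enter STRING mode
pos=14: ERROR — unterminated string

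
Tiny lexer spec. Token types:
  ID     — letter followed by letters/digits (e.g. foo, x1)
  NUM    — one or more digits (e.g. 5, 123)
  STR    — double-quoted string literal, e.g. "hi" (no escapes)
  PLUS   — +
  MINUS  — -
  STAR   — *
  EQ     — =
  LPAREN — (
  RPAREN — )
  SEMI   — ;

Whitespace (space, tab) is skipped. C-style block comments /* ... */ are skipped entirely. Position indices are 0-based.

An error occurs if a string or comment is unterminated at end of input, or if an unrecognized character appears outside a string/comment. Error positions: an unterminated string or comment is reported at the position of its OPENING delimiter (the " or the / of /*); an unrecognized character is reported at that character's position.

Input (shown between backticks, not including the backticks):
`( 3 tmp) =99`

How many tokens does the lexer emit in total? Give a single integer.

pos=0: emit LPAREN '('
pos=2: emit NUM '3' (now at pos=3)
pos=4: emit ID 'tmp' (now at pos=7)
pos=7: emit RPAREN ')'
pos=9: emit EQ '='
pos=10: emit NUM '99' (now at pos=12)
DONE. 6 tokens: [LPAREN, NUM, ID, RPAREN, EQ, NUM]

Answer: 6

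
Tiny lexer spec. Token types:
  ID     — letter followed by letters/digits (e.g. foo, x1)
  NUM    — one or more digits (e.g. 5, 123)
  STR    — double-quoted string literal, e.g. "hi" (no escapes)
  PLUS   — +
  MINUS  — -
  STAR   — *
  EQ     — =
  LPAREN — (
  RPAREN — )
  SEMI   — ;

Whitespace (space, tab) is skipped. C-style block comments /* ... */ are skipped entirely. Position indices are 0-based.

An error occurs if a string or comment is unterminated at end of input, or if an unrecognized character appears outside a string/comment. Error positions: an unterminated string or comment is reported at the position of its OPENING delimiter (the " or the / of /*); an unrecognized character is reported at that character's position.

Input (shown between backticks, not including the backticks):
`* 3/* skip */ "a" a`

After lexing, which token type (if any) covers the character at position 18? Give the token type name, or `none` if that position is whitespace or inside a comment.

Answer: ID

Derivation:
pos=0: emit STAR '*'
pos=2: emit NUM '3' (now at pos=3)
pos=3: enter COMMENT mode (saw '/*')
exit COMMENT mode (now at pos=13)
pos=14: enter STRING mode
pos=14: emit STR "a" (now at pos=17)
pos=18: emit ID 'a' (now at pos=19)
DONE. 4 tokens: [STAR, NUM, STR, ID]
Position 18: char is 'a' -> ID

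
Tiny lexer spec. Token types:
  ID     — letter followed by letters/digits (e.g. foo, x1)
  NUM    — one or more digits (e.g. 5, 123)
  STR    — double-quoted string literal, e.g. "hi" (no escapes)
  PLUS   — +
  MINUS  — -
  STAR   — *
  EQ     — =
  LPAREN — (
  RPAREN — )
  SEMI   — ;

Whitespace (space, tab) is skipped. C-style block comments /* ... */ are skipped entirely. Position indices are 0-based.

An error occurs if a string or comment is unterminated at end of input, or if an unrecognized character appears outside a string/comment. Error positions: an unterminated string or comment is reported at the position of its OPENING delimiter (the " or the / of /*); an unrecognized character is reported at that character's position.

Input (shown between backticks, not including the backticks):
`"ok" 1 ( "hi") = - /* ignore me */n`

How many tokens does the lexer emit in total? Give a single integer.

Answer: 8

Derivation:
pos=0: enter STRING mode
pos=0: emit STR "ok" (now at pos=4)
pos=5: emit NUM '1' (now at pos=6)
pos=7: emit LPAREN '('
pos=9: enter STRING mode
pos=9: emit STR "hi" (now at pos=13)
pos=13: emit RPAREN ')'
pos=15: emit EQ '='
pos=17: emit MINUS '-'
pos=19: enter COMMENT mode (saw '/*')
exit COMMENT mode (now at pos=34)
pos=34: emit ID 'n' (now at pos=35)
DONE. 8 tokens: [STR, NUM, LPAREN, STR, RPAREN, EQ, MINUS, ID]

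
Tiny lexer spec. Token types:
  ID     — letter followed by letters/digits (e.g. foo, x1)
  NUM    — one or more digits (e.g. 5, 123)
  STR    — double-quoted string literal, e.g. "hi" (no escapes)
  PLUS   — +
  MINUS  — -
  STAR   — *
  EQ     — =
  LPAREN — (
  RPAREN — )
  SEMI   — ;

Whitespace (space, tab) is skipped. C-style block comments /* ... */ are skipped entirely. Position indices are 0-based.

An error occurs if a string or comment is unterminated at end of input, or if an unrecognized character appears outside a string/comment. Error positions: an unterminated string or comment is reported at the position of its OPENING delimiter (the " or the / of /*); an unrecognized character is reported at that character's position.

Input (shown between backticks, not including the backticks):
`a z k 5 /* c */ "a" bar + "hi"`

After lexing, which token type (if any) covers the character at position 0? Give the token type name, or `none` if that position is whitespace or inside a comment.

pos=0: emit ID 'a' (now at pos=1)
pos=2: emit ID 'z' (now at pos=3)
pos=4: emit ID 'k' (now at pos=5)
pos=6: emit NUM '5' (now at pos=7)
pos=8: enter COMMENT mode (saw '/*')
exit COMMENT mode (now at pos=15)
pos=16: enter STRING mode
pos=16: emit STR "a" (now at pos=19)
pos=20: emit ID 'bar' (now at pos=23)
pos=24: emit PLUS '+'
pos=26: enter STRING mode
pos=26: emit STR "hi" (now at pos=30)
DONE. 8 tokens: [ID, ID, ID, NUM, STR, ID, PLUS, STR]
Position 0: char is 'a' -> ID

Answer: ID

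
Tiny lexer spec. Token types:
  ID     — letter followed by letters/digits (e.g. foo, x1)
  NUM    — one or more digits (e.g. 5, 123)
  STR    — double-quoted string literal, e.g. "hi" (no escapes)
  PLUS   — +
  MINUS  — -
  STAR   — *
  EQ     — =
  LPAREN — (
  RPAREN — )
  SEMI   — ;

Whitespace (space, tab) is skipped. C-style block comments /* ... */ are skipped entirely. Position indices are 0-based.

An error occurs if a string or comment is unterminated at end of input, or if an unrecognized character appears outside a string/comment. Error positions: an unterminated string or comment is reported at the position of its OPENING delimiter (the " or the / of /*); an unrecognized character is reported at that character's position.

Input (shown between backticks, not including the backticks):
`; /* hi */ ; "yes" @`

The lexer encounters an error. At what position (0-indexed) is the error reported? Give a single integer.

pos=0: emit SEMI ';'
pos=2: enter COMMENT mode (saw '/*')
exit COMMENT mode (now at pos=10)
pos=11: emit SEMI ';'
pos=13: enter STRING mode
pos=13: emit STR "yes" (now at pos=18)
pos=19: ERROR — unrecognized char '@'

Answer: 19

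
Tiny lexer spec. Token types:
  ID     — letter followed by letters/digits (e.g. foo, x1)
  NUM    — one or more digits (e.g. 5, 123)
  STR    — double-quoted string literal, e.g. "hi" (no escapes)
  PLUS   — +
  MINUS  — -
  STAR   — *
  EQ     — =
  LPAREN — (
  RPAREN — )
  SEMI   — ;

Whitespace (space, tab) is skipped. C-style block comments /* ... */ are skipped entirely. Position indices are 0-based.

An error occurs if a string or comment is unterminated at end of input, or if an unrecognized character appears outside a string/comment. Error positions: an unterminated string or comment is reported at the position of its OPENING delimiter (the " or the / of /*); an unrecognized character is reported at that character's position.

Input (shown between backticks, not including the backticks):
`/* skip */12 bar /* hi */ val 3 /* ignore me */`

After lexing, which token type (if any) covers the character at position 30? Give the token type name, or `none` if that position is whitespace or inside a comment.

pos=0: enter COMMENT mode (saw '/*')
exit COMMENT mode (now at pos=10)
pos=10: emit NUM '12' (now at pos=12)
pos=13: emit ID 'bar' (now at pos=16)
pos=17: enter COMMENT mode (saw '/*')
exit COMMENT mode (now at pos=25)
pos=26: emit ID 'val' (now at pos=29)
pos=30: emit NUM '3' (now at pos=31)
pos=32: enter COMMENT mode (saw '/*')
exit COMMENT mode (now at pos=47)
DONE. 4 tokens: [NUM, ID, ID, NUM]
Position 30: char is '3' -> NUM

Answer: NUM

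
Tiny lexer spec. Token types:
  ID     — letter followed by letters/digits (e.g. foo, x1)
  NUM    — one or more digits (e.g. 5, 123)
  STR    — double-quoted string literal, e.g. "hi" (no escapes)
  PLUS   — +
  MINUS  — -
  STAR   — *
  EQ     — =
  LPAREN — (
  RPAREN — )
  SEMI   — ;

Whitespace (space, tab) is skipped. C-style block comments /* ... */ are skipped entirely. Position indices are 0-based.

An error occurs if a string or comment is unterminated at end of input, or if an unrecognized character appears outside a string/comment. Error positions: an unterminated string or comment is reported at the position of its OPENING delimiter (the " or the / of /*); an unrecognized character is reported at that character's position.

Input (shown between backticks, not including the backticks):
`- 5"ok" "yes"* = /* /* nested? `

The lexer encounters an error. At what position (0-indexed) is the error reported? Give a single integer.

Answer: 17

Derivation:
pos=0: emit MINUS '-'
pos=2: emit NUM '5' (now at pos=3)
pos=3: enter STRING mode
pos=3: emit STR "ok" (now at pos=7)
pos=8: enter STRING mode
pos=8: emit STR "yes" (now at pos=13)
pos=13: emit STAR '*'
pos=15: emit EQ '='
pos=17: enter COMMENT mode (saw '/*')
pos=17: ERROR — unterminated comment (reached EOF)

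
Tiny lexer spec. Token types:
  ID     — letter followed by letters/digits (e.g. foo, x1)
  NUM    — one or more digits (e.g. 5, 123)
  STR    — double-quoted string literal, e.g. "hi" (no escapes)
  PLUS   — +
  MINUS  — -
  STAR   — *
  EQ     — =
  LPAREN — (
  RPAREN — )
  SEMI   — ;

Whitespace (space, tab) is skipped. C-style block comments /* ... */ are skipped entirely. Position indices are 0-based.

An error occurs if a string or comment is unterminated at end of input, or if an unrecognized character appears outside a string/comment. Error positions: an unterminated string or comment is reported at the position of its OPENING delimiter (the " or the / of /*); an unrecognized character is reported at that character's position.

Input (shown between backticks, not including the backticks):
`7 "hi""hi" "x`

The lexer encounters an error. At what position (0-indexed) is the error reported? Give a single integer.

Answer: 11

Derivation:
pos=0: emit NUM '7' (now at pos=1)
pos=2: enter STRING mode
pos=2: emit STR "hi" (now at pos=6)
pos=6: enter STRING mode
pos=6: emit STR "hi" (now at pos=10)
pos=11: enter STRING mode
pos=11: ERROR — unterminated string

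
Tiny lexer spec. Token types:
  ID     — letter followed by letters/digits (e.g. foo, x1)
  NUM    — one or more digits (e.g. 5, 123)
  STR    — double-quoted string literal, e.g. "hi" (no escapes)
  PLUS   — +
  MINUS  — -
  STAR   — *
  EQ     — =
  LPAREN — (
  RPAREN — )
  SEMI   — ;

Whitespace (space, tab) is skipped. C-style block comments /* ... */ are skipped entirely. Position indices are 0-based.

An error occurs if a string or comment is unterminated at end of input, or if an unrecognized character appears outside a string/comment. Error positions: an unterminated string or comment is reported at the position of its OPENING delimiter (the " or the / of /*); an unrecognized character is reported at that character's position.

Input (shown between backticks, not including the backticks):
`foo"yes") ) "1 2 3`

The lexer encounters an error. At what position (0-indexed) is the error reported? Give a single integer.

pos=0: emit ID 'foo' (now at pos=3)
pos=3: enter STRING mode
pos=3: emit STR "yes" (now at pos=8)
pos=8: emit RPAREN ')'
pos=10: emit RPAREN ')'
pos=12: enter STRING mode
pos=12: ERROR — unterminated string

Answer: 12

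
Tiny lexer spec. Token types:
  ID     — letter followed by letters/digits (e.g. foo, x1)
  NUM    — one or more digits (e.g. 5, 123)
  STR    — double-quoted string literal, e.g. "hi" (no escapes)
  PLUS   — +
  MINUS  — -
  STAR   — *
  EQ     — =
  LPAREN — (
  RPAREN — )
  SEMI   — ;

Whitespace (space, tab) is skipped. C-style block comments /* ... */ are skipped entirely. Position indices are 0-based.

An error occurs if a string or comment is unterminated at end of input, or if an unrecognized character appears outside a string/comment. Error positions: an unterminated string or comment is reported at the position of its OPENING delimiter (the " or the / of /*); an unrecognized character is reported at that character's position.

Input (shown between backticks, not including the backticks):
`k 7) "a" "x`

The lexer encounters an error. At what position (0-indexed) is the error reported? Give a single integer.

Answer: 9

Derivation:
pos=0: emit ID 'k' (now at pos=1)
pos=2: emit NUM '7' (now at pos=3)
pos=3: emit RPAREN ')'
pos=5: enter STRING mode
pos=5: emit STR "a" (now at pos=8)
pos=9: enter STRING mode
pos=9: ERROR — unterminated string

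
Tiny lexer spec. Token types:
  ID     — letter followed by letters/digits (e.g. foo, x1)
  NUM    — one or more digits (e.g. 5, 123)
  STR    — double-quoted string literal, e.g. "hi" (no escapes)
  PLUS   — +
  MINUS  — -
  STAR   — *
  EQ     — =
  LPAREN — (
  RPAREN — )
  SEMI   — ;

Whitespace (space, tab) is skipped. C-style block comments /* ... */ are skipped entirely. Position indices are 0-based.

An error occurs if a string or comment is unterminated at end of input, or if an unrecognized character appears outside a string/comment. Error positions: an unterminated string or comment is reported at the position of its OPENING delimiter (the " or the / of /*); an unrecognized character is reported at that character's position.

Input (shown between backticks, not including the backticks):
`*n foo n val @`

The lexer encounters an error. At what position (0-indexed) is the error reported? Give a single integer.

pos=0: emit STAR '*'
pos=1: emit ID 'n' (now at pos=2)
pos=3: emit ID 'foo' (now at pos=6)
pos=7: emit ID 'n' (now at pos=8)
pos=9: emit ID 'val' (now at pos=12)
pos=13: ERROR — unrecognized char '@'

Answer: 13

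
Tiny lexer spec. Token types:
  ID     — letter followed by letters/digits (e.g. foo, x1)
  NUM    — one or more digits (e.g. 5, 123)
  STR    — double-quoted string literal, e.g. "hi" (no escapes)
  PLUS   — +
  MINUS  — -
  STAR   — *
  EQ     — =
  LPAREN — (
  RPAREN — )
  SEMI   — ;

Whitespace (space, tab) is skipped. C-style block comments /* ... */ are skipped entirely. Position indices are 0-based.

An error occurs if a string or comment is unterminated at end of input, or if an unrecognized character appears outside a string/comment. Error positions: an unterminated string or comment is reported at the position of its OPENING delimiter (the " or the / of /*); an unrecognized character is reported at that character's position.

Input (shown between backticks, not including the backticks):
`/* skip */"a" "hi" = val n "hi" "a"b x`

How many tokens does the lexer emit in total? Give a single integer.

pos=0: enter COMMENT mode (saw '/*')
exit COMMENT mode (now at pos=10)
pos=10: enter STRING mode
pos=10: emit STR "a" (now at pos=13)
pos=14: enter STRING mode
pos=14: emit STR "hi" (now at pos=18)
pos=19: emit EQ '='
pos=21: emit ID 'val' (now at pos=24)
pos=25: emit ID 'n' (now at pos=26)
pos=27: enter STRING mode
pos=27: emit STR "hi" (now at pos=31)
pos=32: enter STRING mode
pos=32: emit STR "a" (now at pos=35)
pos=35: emit ID 'b' (now at pos=36)
pos=37: emit ID 'x' (now at pos=38)
DONE. 9 tokens: [STR, STR, EQ, ID, ID, STR, STR, ID, ID]

Answer: 9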